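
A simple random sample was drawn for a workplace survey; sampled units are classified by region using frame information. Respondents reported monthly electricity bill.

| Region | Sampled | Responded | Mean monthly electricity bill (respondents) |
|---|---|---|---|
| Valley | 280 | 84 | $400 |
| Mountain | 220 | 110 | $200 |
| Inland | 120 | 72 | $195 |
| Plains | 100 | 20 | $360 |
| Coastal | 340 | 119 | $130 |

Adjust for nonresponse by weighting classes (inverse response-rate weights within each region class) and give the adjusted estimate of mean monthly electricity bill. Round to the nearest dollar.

$245

Class response rates: Valley 84/280 = 30%, Mountain 110/220 = 50%, Inland 72/120 = 60%, Plains 20/100 = 20%, Coastal 119/340 = 35%.
Inverse-response-rate weighting restores each class to its sampled count, so class totals weight by n_sampled:
  Valley: 280 × 400 = 112,000
  Mountain: 220 × 200 = 44,000
  Inland: 120 × 195 = 23,400
  Plains: 100 × 360 = 36,000
  Coastal: 340 × 130 = 44,200
Adjusted estimate = 259,600 / 1,060 = 244.906 → $245.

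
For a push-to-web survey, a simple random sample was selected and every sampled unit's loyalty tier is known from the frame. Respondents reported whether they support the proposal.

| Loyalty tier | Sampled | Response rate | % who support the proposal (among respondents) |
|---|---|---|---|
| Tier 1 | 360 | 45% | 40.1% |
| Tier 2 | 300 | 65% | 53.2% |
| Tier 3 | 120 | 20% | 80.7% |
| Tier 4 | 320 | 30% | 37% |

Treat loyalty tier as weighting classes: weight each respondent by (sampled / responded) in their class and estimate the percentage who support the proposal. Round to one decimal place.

47.2%

Each respondent's weight = sampled/responded in their class; summing within a class gives n_sampled, so:
  Tier 1: 360 × 40.1 = 14,436
  Tier 2: 300 × 53.2 = 15,960
  Tier 3: 120 × 80.7 = 9684
  Tier 4: 320 × 37 = 11,840
Adjusted estimate = 51,920 / 1,100 = 47.2 → 47.2%.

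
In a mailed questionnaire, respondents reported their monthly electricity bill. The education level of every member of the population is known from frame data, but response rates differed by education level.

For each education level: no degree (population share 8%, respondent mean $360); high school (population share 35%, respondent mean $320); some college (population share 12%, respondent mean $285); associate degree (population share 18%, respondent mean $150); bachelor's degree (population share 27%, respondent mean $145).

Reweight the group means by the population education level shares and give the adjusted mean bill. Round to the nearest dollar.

$241

Reweight to the known education level distribution:
  no degree: 0.08 × 360 = 28.8
  high school: 0.35 × 320 = 112
  some college: 0.12 × 285 = 34.2
  associate degree: 0.18 × 150 = 27
  bachelor's degree: 0.27 × 145 = 39.15
Post-stratified estimate = 241.15 → $241.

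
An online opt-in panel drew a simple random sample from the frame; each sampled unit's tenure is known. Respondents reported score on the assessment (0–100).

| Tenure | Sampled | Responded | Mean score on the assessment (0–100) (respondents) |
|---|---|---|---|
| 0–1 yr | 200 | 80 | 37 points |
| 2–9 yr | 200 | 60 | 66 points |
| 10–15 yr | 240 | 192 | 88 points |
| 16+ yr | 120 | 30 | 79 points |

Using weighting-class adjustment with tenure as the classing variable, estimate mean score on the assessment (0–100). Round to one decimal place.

Response rates by class: 0–1 yr 80/200 = 40%, 2–9 yr 60/200 = 30%, 10–15 yr 192/240 = 80%, 16+ yr 30/120 = 25%.
Weighting each respondent by the inverse class response rate inflates each class back to its sampled size, so the class weight is n_sampled:
  0–1 yr: 200 × 37 = 7400
  2–9 yr: 200 × 66 = 13,200
  10–15 yr: 240 × 88 = 21,120
  16+ yr: 120 × 79 = 9480
Adjusted estimate = 51,200 / 760 = 67.3684 → 67.4.

67.4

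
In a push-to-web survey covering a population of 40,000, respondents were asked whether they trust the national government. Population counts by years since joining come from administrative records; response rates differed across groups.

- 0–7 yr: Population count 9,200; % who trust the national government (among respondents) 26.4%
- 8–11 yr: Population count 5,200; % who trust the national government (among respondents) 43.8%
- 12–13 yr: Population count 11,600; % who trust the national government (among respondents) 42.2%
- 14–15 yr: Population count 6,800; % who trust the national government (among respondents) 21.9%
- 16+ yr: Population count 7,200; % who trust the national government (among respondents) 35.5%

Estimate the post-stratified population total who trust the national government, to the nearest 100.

13,600

Estimated count per cell = population count × respondent percentage:
  0–7 yr: 9,200 × 26.4% = 2428.8
  8–11 yr: 5,200 × 43.8% = 2277.6
  12–13 yr: 11,600 × 42.2% = 4895.2
  14–15 yr: 6,800 × 21.9% = 1489.2
  16+ yr: 7,200 × 35.5% = 2556
Estimated total = 13646.8 → 13,600.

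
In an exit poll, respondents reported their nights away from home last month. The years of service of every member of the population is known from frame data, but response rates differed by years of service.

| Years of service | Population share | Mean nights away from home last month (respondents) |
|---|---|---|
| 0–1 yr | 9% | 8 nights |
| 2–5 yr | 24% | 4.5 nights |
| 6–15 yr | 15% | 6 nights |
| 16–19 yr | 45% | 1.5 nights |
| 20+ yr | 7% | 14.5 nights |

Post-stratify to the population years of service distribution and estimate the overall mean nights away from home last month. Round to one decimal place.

Each cell contributes population-share × respondent value:
  0–1 yr: 0.09 × 8 = 0.72
  2–5 yr: 0.24 × 4.5 = 1.08
  6–15 yr: 0.15 × 6 = 0.9
  16–19 yr: 0.45 × 1.5 = 0.675
  20+ yr: 0.07 × 14.5 = 1.015
Post-stratified estimate = 4.39 → 4.4.

4.4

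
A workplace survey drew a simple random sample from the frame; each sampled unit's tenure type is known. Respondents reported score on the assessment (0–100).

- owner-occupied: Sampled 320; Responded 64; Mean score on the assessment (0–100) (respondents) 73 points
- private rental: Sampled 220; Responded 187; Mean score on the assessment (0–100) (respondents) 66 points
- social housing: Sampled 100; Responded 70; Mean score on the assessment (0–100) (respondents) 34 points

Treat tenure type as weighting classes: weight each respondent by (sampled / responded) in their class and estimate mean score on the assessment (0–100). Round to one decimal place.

64.5

Class response rates: owner-occupied 64/320 = 20%, private rental 187/220 = 85%, social housing 70/100 = 70%.
Each respondent's weight = sampled/responded in their class; summing within a class gives n_sampled, so:
  owner-occupied: 320 × 73 = 23,360
  private rental: 220 × 66 = 14,520
  social housing: 100 × 34 = 3400
Adjusted estimate = 41,280 / 640 = 64.5 → 64.5.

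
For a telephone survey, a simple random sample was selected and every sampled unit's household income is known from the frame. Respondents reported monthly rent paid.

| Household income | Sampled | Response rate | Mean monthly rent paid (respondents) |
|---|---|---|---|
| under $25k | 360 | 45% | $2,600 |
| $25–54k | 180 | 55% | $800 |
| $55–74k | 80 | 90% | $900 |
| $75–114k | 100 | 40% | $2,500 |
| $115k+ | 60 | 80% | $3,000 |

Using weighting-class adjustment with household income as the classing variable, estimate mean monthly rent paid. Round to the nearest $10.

With weight = n_sampled/n_responded per class, the weighted class total is n_sampled:
  under $25k: 360 × 2600 = 936,000
  $25–54k: 180 × 800 = 144,000
  $55–74k: 80 × 900 = 72,000
  $75–114k: 100 × 2500 = 250,000
  $115k+: 60 × 3000 = 180,000
Adjusted estimate = 1,582,000 / 780 = 2028.21 → $2,030.

$2,030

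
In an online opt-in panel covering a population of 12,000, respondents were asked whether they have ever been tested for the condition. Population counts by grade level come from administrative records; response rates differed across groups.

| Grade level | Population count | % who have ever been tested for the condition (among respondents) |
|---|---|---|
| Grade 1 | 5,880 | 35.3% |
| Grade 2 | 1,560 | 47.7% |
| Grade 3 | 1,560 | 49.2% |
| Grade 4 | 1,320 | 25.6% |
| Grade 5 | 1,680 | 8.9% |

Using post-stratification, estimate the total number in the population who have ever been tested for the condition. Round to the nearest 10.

Apply each group's respondent rate to its population count:
  Grade 1: 5,880 × 35.3% = 2075.64
  Grade 2: 1,560 × 47.7% = 744.12
  Grade 3: 1,560 × 49.2% = 767.52
  Grade 4: 1,320 × 25.6% = 337.92
  Grade 5: 1,680 × 8.9% = 149.52
Estimated total = 4074.72 → 4,070.

4,070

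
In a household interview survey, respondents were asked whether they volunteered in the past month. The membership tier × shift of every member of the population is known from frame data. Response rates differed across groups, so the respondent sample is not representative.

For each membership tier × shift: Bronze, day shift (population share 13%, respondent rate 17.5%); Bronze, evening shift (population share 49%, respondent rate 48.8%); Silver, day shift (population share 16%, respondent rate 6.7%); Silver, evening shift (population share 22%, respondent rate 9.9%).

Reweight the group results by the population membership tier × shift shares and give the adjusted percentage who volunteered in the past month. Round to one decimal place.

Reweight to the known membership tier × shift distribution:
  Bronze, day shift: 0.13 × 17.5 = 2.275
  Bronze, evening shift: 0.49 × 48.8 = 23.912
  Silver, day shift: 0.16 × 6.7 = 1.072
  Silver, evening shift: 0.22 × 9.9 = 2.178
Post-stratified estimate = 29.437 → 29.4%.

29.4%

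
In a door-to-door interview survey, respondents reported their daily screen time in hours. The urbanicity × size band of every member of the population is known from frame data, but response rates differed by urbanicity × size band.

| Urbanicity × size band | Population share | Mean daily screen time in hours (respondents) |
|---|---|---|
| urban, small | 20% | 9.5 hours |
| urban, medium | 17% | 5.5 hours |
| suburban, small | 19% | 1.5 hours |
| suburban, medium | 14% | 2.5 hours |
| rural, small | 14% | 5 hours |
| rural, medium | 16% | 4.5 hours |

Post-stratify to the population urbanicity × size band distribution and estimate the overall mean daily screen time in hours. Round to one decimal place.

4.9

Each cell contributes population-share × respondent value:
  urban, small: 0.2 × 9.5 = 1.9
  urban, medium: 0.17 × 5.5 = 0.935
  suburban, small: 0.19 × 1.5 = 0.285
  suburban, medium: 0.14 × 2.5 = 0.35
  rural, small: 0.14 × 5 = 0.7
  rural, medium: 0.16 × 4.5 = 0.72
Post-stratified estimate = 4.89 → 4.9.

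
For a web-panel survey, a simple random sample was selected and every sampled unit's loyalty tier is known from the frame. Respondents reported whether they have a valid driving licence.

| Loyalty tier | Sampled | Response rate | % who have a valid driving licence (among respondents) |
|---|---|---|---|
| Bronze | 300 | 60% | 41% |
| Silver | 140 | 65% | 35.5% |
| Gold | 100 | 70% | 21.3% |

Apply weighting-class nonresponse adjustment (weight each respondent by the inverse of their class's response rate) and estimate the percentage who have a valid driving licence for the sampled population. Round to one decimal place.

35.9%

Weighting each respondent by the inverse class response rate inflates each class back to its sampled size, so the class weight is n_sampled:
  Bronze: 300 × 41 = 12,300
  Silver: 140 × 35.5 = 4970
  Gold: 100 × 21.3 = 2130
Adjusted estimate = 19,400 / 540 = 35.9259 → 35.9%.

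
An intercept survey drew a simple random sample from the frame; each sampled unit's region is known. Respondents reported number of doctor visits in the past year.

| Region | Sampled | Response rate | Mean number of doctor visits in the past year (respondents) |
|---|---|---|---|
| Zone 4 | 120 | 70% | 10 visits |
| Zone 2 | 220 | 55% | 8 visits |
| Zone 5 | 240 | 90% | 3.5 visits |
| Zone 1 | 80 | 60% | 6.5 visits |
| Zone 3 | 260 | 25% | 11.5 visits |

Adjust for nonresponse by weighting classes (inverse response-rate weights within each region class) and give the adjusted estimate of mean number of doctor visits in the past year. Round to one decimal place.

7.9

Weighting each respondent by the inverse class response rate inflates each class back to its sampled size, so the class weight is n_sampled:
  Zone 4: 120 × 10 = 1200
  Zone 2: 220 × 8 = 1760
  Zone 5: 240 × 3.5 = 840
  Zone 1: 80 × 6.5 = 520
  Zone 3: 260 × 11.5 = 2990
Adjusted estimate = 7310 / 920 = 7.94565 → 7.9.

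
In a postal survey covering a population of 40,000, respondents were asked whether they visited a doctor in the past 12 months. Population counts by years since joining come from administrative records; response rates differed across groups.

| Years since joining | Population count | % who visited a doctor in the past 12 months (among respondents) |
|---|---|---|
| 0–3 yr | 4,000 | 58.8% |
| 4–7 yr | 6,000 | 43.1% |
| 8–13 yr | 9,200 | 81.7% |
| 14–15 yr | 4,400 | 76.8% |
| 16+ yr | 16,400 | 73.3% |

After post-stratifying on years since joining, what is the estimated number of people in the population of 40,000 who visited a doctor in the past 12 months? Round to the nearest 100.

Each cell contributes its population count × the respondent rate:
  0–3 yr: 4,000 × 58.8% = 2352
  4–7 yr: 6,000 × 43.1% = 2586
  8–13 yr: 9,200 × 81.7% = 7516.4
  14–15 yr: 4,400 × 76.8% = 3379.2
  16+ yr: 16,400 × 73.3% = 12021.2
Estimated total = 27854.8 → 27,900.

27,900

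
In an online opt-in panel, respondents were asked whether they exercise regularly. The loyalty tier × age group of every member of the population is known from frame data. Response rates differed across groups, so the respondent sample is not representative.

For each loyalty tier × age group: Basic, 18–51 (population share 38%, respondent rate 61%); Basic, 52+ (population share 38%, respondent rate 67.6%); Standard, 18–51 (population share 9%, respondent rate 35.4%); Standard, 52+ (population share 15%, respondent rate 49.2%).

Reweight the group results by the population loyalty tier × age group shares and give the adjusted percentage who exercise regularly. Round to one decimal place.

59.4%

Post-stratification weights by population share, not respondent share:
  Basic, 18–51: 0.38 × 61 = 23.18
  Basic, 52+: 0.38 × 67.6 = 25.688
  Standard, 18–51: 0.09 × 35.4 = 3.186
  Standard, 52+: 0.15 × 49.2 = 7.38
Post-stratified estimate = 59.434 → 59.4%.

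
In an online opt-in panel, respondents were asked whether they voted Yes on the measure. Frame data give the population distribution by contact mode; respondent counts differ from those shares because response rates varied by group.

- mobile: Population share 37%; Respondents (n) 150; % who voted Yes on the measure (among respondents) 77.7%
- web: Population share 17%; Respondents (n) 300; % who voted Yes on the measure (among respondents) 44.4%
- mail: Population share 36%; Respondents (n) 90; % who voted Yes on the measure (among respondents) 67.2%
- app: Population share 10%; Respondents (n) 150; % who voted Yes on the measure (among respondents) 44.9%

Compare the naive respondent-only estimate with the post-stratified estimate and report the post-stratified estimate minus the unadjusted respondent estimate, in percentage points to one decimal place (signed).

Naive respondent-only estimate (weights = respondent counts):
  (150/690)×77.7 + (300/690)×44.4 + (90/690)×67.2 + (150/690)×44.9 = 54.7217%
Reweighting by population contact mode shares:
  0.37×77.7 + 0.17×44.4 + 0.36×67.2 + 0.1×44.9 = 64.979%
Difference = 64.979 − 54.7217 = 10.2573 pp.

+10.3 percentage points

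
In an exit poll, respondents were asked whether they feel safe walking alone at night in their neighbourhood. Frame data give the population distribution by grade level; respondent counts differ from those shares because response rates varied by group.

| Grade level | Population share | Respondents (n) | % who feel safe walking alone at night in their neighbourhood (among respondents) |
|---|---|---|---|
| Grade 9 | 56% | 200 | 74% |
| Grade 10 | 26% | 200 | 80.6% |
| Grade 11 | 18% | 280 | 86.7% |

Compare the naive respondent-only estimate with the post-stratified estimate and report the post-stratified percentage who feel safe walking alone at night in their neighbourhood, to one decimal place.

78.0%

Unadjusted (pooled respondent) estimate weights by respondent counts:
  (200/680)×74 + (200/680)×80.6 + (280/680)×86.7 = 81.1706%
Post-stratified estimate weights by population shares:
  0.56×74 + 0.26×80.6 + 0.18×86.7 = 78.002%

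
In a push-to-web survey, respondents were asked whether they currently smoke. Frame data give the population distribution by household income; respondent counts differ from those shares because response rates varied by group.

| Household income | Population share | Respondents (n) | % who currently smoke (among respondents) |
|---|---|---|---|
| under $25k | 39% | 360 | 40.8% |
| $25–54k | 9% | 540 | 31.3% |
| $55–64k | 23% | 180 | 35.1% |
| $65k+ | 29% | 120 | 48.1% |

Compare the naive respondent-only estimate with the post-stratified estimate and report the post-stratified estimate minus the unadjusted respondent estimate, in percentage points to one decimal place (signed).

+4.4 percentage points

Without adjustment, the pooled respondent share is:
  (360/1200)×40.8 + (540/1200)×31.3 + (180/1200)×35.1 + (120/1200)×48.1 = 36.4%
Post-stratified estimate weights by population shares:
  0.39×40.8 + 0.09×31.3 + 0.23×35.1 + 0.29×48.1 = 40.751%
Difference = 40.751 − 36.4 = 4.351 pp.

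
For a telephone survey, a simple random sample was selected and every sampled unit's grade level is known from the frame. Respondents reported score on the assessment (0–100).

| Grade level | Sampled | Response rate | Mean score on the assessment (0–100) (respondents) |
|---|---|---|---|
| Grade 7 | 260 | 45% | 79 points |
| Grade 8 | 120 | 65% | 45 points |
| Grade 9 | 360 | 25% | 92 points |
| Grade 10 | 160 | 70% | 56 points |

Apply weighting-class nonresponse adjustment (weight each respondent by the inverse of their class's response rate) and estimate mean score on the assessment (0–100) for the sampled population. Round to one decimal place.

75.6

With weight = n_sampled/n_responded per class, the weighted class total is n_sampled:
  Grade 7: 260 × 79 = 20,540
  Grade 8: 120 × 45 = 5400
  Grade 9: 360 × 92 = 33,120
  Grade 10: 160 × 56 = 8960
Adjusted estimate = 68,020 / 900 = 75.5778 → 75.6.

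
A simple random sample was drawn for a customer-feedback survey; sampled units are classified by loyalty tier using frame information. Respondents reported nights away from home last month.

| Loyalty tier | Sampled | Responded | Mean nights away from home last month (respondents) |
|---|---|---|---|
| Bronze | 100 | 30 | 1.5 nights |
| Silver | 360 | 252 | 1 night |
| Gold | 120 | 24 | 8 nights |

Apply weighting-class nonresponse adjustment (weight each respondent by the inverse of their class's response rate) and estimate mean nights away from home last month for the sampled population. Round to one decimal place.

2.5

Class response rates: Bronze 30/100 = 30%, Silver 252/360 = 70%, Gold 24/120 = 20%.
Weighting each respondent by the inverse class response rate inflates each class back to its sampled size, so the class weight is n_sampled:
  Bronze: 100 × 1.5 = 150
  Silver: 360 × 1 = 360
  Gold: 120 × 8 = 960
Adjusted estimate = 1470 / 580 = 2.53448 → 2.5.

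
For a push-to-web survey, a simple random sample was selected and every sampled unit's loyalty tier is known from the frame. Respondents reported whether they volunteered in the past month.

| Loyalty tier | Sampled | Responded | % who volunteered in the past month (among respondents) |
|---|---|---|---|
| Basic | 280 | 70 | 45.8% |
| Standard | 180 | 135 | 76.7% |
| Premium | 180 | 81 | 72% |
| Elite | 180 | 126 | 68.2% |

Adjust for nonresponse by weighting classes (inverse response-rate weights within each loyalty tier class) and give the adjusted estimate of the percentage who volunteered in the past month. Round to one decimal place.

Response rates by class: Basic 70/280 = 25%, Standard 135/180 = 75%, Premium 81/180 = 45%, Elite 126/180 = 70%.
Each respondent's weight = sampled/responded in their class; summing within a class gives n_sampled, so:
  Basic: 280 × 45.8 = 12,824
  Standard: 180 × 76.7 = 13,806
  Premium: 180 × 72 = 12,960
  Elite: 180 × 68.2 = 12,276
Adjusted estimate = 51,866 / 820 = 63.2512 → 63.3%.

63.3%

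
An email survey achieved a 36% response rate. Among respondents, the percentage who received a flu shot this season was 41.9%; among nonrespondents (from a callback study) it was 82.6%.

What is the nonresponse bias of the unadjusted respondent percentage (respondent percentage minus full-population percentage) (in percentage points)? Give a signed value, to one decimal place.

Nonresponse fraction = 1 − 0.36 = 0.64.
Bias = (nonresponse fraction) × (respondent percentage − nonrespondent percentage)
     = 0.64 × (41.9 − 82.6) = 0.64 × -40.7 = -26.048.

-26.0 percentage points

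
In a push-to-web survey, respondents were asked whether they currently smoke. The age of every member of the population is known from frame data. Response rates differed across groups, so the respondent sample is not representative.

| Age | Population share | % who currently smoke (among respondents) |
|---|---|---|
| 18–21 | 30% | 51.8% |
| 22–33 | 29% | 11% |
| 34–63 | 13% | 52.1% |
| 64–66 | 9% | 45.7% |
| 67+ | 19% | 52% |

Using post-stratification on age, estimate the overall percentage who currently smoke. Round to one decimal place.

39.5%

Reweight to the known age distribution:
  18–21: 0.3 × 51.8 = 15.54
  22–33: 0.29 × 11 = 3.19
  34–63: 0.13 × 52.1 = 6.773
  64–66: 0.09 × 45.7 = 4.113
  67+: 0.19 × 52 = 9.88
Post-stratified estimate = 39.496 → 39.5%.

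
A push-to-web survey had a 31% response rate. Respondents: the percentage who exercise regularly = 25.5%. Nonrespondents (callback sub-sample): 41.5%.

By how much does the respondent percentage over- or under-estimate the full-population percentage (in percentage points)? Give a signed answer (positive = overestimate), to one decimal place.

Nonresponse fraction = 1 − 0.31 = 0.69.
Bias = (nonresponse fraction) × (respondent percentage − nonrespondent percentage)
     = 0.69 × (25.5 − 41.5) = 0.69 × -16 = -11.04.

-11.0 percentage points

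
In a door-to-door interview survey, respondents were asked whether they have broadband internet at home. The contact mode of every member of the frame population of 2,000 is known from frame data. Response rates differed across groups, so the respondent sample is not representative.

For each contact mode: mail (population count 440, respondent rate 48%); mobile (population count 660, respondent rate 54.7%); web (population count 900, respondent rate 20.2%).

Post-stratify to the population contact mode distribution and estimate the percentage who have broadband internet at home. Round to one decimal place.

Reweight to the known contact mode distribution:
  mail: (440/2,000) × 48 = 10.56
  mobile: (660/2,000) × 54.7 = 18.051
  web: (900/2,000) × 20.2 = 9.09
Post-stratified estimate = 37.701 → 37.7%.

37.7%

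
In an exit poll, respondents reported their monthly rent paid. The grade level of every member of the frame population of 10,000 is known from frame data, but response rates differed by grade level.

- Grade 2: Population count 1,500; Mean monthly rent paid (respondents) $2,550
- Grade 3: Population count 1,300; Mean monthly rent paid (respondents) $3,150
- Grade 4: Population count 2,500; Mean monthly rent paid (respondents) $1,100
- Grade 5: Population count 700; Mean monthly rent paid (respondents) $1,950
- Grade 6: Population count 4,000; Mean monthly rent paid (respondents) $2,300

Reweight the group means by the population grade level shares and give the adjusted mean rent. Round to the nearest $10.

Post-stratification weights by population share, not respondent share:
  Grade 2: (1,500/10,000) × 2550 = 382.5
  Grade 3: (1,300/10,000) × 3150 = 409.5
  Grade 4: (2,500/10,000) × 1100 = 275
  Grade 5: (700/10,000) × 1950 = 136.5
  Grade 6: (4,000/10,000) × 2300 = 920
Post-stratified estimate = 2123.5 → $2,120.

$2,120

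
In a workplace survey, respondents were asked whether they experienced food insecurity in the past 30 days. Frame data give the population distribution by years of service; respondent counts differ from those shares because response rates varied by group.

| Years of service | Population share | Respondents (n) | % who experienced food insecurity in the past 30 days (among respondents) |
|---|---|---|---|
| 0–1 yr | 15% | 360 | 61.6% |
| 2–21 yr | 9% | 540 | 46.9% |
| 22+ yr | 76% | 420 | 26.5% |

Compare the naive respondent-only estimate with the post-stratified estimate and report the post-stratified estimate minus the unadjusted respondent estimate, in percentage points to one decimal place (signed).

Without adjustment, the pooled respondent share is:
  (360/1320)×61.6 + (540/1320)×46.9 + (420/1320)×26.5 = 44.4182%
Reweighting by population years of service shares:
  0.15×61.6 + 0.09×46.9 + 0.76×26.5 = 33.601%
Difference = 33.601 − 44.4182 = -10.8172 pp.

-10.8 percentage points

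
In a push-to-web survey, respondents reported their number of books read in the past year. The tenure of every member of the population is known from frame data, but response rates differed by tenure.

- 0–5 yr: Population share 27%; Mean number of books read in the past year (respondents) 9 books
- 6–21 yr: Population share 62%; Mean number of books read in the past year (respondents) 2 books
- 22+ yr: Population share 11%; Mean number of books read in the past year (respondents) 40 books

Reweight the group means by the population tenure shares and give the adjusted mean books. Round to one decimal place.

8.1

Each cell contributes population-share × respondent value:
  0–5 yr: 0.27 × 9 = 2.43
  6–21 yr: 0.62 × 2 = 1.24
  22+ yr: 0.11 × 40 = 4.4
Post-stratified estimate = 8.07 → 8.1.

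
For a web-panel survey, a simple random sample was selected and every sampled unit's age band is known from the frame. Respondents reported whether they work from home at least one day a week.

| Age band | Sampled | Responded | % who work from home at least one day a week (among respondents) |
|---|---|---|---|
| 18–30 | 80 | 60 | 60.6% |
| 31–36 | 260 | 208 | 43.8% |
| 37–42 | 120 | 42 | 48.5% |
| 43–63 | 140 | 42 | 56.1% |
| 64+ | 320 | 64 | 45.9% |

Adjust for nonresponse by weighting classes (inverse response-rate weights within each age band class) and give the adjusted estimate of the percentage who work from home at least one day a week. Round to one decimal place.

Response rates by class: 18–30 60/80 = 75%, 31–36 208/260 = 80%, 37–42 42/120 = 35%, 43–63 42/140 = 30%, 64+ 64/320 = 20%.
Weighting each respondent by the inverse class response rate inflates each class back to its sampled size, so the class weight is n_sampled:
  18–30: 80 × 60.6 = 4848
  31–36: 260 × 43.8 = 11,388
  37–42: 120 × 48.5 = 5820
  43–63: 140 × 56.1 = 7854
  64+: 320 × 45.9 = 14,688
Adjusted estimate = 44,598 / 920 = 48.4761 → 48.5%.

48.5%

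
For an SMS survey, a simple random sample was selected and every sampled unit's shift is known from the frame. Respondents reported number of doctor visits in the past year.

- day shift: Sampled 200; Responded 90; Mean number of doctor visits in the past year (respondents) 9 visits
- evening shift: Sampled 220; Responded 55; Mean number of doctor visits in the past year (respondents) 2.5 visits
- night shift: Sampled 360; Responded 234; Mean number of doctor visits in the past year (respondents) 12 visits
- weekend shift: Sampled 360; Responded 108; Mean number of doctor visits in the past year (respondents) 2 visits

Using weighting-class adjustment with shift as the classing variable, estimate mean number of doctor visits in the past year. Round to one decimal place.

Response rates by class: day shift 90/200 = 45%, evening shift 55/220 = 25%, night shift 234/360 = 65%, weekend shift 108/360 = 30%.
With weight = n_sampled/n_responded per class, the weighted class total is n_sampled:
  day shift: 200 × 9 = 1800
  evening shift: 220 × 2.5 = 550
  night shift: 360 × 12 = 4320
  weekend shift: 360 × 2 = 720
Adjusted estimate = 7390 / 1,140 = 6.48246 → 6.5.

6.5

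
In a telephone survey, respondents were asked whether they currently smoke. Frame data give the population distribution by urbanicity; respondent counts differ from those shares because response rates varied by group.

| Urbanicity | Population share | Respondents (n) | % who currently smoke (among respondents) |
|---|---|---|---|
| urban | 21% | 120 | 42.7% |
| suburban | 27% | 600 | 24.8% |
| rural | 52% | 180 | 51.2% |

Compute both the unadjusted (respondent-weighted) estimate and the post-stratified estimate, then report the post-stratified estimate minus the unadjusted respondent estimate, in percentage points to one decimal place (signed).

Unadjusted (pooled respondent) estimate weights by respondent counts:
  (120/900)×42.7 + (600/900)×24.8 + (180/900)×51.2 = 32.4667%
Post-stratifying to population shares instead:
  0.21×42.7 + 0.27×24.8 + 0.52×51.2 = 42.287%
Difference = 42.287 − 32.4667 = 9.8203 pp.

+9.8 percentage points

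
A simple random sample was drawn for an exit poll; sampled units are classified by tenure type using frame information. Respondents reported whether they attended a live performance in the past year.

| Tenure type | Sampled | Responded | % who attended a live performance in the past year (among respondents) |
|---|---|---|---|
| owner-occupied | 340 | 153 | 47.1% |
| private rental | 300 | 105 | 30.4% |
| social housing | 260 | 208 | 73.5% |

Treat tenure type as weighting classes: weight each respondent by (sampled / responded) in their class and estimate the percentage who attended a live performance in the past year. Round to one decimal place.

49.2%

Class response rates: owner-occupied 153/340 = 45%, private rental 105/300 = 35%, social housing 208/260 = 80%.
Inverse-response-rate weighting restores each class to its sampled count, so class totals weight by n_sampled:
  owner-occupied: 340 × 47.1 = 16,014
  private rental: 300 × 30.4 = 9120
  social housing: 260 × 73.5 = 19,110
Adjusted estimate = 44,244 / 900 = 49.16 → 49.2%.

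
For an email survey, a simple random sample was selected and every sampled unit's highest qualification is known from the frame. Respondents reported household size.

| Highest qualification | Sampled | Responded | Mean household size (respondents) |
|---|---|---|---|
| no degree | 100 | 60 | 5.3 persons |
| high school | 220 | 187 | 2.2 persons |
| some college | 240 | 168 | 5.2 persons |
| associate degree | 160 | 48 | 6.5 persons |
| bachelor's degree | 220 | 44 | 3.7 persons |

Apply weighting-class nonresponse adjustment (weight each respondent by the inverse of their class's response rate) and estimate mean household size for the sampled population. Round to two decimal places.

Response rates by class: no degree 60/100 = 60%, high school 187/220 = 85%, some college 168/240 = 70%, associate degree 48/160 = 30%, bachelor's degree 44/220 = 20%.
Inverse-response-rate weighting restores each class to its sampled count, so class totals weight by n_sampled:
  no degree: 100 × 5.3 = 530
  high school: 220 × 2.2 = 484
  some college: 240 × 5.2 = 1248
  associate degree: 160 × 6.5 = 1040
  bachelor's degree: 220 × 3.7 = 814
Adjusted estimate = 4116 / 940 = 4.37872 → 4.38.

4.38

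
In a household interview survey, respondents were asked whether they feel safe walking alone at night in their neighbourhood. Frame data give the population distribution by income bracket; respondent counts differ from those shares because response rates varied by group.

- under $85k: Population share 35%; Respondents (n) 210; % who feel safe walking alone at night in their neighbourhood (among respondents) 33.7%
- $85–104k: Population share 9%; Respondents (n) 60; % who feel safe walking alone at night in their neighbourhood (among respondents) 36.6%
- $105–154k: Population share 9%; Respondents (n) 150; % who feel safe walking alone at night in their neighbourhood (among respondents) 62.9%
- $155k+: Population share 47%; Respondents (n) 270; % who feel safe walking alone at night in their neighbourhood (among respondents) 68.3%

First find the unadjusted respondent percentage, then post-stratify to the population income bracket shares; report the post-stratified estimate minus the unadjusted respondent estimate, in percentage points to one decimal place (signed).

Naive respondent-only estimate (weights = respondent counts):
  (210/690)×33.7 + (60/690)×36.6 + (150/690)×62.9 + (270/690)×68.3 = 53.8391%
Reweighting by population income bracket shares:
  0.35×33.7 + 0.09×36.6 + 0.09×62.9 + 0.47×68.3 = 52.851%
Difference = 52.851 − 53.8391 = -0.9881 pp.

-1.0 percentage points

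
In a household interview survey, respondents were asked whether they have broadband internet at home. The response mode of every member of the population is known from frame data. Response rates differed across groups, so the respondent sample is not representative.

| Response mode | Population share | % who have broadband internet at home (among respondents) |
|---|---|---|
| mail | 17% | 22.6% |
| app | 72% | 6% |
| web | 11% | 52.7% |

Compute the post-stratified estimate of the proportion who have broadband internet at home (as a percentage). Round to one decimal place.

14.0%

Each cell contributes population-share × respondent value:
  mail: 0.17 × 22.6 = 3.842
  app: 0.72 × 6 = 4.32
  web: 0.11 × 52.7 = 5.797
Post-stratified estimate = 13.959 → 14.0%.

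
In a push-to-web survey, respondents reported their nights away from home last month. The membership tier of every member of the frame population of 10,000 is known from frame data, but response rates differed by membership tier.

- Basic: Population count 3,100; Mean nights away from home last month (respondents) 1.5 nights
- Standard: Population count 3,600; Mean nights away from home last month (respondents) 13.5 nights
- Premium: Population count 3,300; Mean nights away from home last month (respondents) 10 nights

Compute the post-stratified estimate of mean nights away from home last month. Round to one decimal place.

8.6

Each cell contributes population-share × respondent value:
  Basic: (3,100/10,000) × 1.5 = 0.465
  Standard: (3,600/10,000) × 13.5 = 4.86
  Premium: (3,300/10,000) × 10 = 3.3
Post-stratified estimate = 8.625 → 8.6.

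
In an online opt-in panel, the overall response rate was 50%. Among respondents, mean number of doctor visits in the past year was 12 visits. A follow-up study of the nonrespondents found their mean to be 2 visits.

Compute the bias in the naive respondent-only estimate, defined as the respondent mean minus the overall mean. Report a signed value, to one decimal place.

+5.0

Nonresponse fraction = 1 − 0.5 = 0.5.
Bias = (nonresponse fraction) × (respondent mean − nonrespondent mean)
     = 0.5 × (12 − 2) = 0.5 × 10 = 5.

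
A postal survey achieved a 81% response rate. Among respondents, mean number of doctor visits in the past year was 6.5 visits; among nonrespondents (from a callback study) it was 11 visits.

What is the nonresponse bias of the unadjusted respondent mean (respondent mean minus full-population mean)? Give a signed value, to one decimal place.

-0.9

Nonresponse fraction = 1 − 0.81 = 0.19.
Bias = (nonresponse fraction) × (respondent mean − nonrespondent mean)
     = 0.19 × (6.5 − 11) = 0.19 × -4.5 = -0.855.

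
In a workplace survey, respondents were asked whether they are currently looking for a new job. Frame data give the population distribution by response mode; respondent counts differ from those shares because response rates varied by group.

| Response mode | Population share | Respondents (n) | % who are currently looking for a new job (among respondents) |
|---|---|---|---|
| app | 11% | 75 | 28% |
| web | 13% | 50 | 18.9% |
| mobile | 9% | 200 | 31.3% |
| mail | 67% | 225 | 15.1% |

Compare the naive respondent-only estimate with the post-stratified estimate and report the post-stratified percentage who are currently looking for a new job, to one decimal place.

Unadjusted (pooled respondent) estimate weights by respondent counts:
  (75/550)×28 + (50/550)×18.9 + (200/550)×31.3 + (225/550)×15.1 = 23.0955%
Post-stratifying to population shares instead:
  0.11×28 + 0.13×18.9 + 0.09×31.3 + 0.67×15.1 = 18.471%

18.5%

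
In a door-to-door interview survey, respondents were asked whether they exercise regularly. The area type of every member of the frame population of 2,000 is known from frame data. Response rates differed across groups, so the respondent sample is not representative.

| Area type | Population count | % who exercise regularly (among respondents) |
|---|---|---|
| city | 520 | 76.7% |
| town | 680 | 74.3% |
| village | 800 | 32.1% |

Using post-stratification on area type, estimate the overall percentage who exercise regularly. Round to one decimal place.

58.0%

Each cell contributes population-share × respondent value:
  city: (520/2,000) × 76.7 = 19.942
  town: (680/2,000) × 74.3 = 25.262
  village: (800/2,000) × 32.1 = 12.84
Post-stratified estimate = 58.044 → 58.0%.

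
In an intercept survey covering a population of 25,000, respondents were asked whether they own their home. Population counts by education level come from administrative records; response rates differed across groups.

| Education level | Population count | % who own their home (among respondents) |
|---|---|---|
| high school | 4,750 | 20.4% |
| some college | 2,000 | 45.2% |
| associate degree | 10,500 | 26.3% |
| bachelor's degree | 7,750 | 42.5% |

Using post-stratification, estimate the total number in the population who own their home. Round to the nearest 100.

7,900

Each cell contributes its population count × the respondent rate:
  high school: 4,750 × 20.4% = 969
  some college: 2,000 × 45.2% = 904
  associate degree: 10,500 × 26.3% = 2761.5
  bachelor's degree: 7,750 × 42.5% = 3293.75
Estimated total = 7928.25 → 7,900.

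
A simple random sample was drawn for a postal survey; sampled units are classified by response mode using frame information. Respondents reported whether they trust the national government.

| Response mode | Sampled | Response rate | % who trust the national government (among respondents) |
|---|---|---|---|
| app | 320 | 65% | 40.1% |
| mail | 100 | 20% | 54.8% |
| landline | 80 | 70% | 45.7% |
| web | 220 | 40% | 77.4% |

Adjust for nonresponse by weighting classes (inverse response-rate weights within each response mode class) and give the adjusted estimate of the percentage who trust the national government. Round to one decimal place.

Inverse-response-rate weighting restores each class to its sampled count, so class totals weight by n_sampled:
  app: 320 × 40.1 = 12,832
  mail: 100 × 54.8 = 5480
  landline: 80 × 45.7 = 3656
  web: 220 × 77.4 = 17,028
Adjusted estimate = 38,996 / 720 = 54.1611 → 54.2%.

54.2%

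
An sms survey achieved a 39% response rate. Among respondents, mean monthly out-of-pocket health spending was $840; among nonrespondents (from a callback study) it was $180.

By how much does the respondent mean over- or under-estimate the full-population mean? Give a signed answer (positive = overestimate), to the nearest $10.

+$400

Nonresponse fraction = 1 − 0.39 = 0.61.
Bias = (nonresponse fraction) × (respondent mean − nonrespondent mean)
     = 0.61 × (840 − 180) = 0.61 × 660 = 402.6.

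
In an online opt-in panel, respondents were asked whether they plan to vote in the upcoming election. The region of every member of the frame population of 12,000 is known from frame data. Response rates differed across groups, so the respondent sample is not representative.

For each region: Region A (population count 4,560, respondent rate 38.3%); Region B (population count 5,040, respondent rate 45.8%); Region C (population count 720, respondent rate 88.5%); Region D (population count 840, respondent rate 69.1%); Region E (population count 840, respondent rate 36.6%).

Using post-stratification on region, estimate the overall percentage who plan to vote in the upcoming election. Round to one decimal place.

Each cell contributes population-share × respondent value:
  Region A: (4,560/12,000) × 38.3 = 14.554
  Region B: (5,040/12,000) × 45.8 = 19.236
  Region C: (720/12,000) × 88.5 = 5.31
  Region D: (840/12,000) × 69.1 = 4.837
  Region E: (840/12,000) × 36.6 = 2.562
Post-stratified estimate = 46.499 → 46.5%.

46.5%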